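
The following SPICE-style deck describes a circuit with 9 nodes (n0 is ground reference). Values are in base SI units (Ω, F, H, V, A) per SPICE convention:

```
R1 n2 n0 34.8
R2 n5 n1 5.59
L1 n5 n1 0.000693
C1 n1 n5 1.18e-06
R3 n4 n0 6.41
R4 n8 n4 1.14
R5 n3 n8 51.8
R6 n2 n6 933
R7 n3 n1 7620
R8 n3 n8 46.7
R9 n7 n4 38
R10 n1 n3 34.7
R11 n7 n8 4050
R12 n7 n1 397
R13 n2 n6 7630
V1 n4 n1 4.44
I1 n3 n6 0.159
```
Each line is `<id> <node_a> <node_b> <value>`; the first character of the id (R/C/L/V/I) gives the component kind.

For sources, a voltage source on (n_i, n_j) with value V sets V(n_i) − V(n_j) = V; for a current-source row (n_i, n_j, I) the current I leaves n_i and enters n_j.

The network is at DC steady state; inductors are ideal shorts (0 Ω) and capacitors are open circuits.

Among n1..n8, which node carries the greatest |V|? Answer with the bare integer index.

MNA unknowns: 8 node voltages V₁..V_8 plus 2 source currents (L1, V1)
R1: Y=0.02874 on G[2,0]
R2: Y=0.1789 on G[5,1]
L1: row V5−V1=0, i_L1 at 5,1
C1: Y=0.000 on G[1,5]
R3: Y=0.1560 on G[4,0]
R4: Y=0.8772 on G[8,4]
R5: Y=0.01931 on G[3,8]
R6: Y=0.001072 on G[2,6]
R7: Y=0.0001312 on G[3,1]
R8: Y=0.02141 on G[3,8]
R9: Y=0.02632 on G[7,4]
R10: Y=0.02882 on G[1,3]
R11: Y=0.0002469 on G[7,8]
R12: Y=0.002519 on G[7,1]
R13: Y=0.0001311 on G[2,6]
V1: row V4−V1=4.44, i_V1 at 4,1
I1: z[3]−=0.159, z[6]+=0.159
solve → V1=-5.459, V2=5.533, V3=-5.256, V4=-1.019, V5=-5.459, V6=137.7, V7=-1.405, V8=-1.207
aux → i_L1=0.000, i_V1=-0.01608

6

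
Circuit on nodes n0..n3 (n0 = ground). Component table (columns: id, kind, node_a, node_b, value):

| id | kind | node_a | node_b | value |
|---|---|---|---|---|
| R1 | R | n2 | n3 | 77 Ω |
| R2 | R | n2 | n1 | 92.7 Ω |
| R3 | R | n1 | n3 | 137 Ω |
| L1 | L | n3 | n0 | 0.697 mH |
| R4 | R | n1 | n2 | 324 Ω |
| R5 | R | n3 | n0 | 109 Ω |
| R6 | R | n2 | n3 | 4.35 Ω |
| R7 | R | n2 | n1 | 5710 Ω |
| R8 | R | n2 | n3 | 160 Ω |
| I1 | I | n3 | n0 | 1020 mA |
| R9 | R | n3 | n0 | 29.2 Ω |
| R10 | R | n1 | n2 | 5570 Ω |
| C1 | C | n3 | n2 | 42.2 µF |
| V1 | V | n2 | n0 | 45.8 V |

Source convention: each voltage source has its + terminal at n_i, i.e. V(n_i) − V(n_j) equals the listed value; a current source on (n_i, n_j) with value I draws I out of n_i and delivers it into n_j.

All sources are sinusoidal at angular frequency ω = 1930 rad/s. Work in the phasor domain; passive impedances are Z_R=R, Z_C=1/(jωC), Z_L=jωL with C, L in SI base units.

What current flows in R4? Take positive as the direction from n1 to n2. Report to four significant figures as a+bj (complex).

-0.04657+0.01616j A

MNA unknowns: 3 node voltages V₁..V_3 plus 1 source current (V1)
R1: Y=0.01299+0.000j on G[2,3]
R2: Y=0.01079+0.000j on G[2,1]
R3: Y=0.007299+0.000j on G[1,3]
L1: Y=0.000-0.7434j on G[3,0]
R4: Y=0.003086+0.000j on G[1,2]
R5: Y=0.009174+0.000j on G[3,0]
R6: Y=0.2299+0.000j on G[2,3]
R7: Y=0.0001751+0.000j on G[2,1]
R8: Y=0.006250+0.000j on G[2,3]
I1: z[3]−=1.02, z[0]+=1.02
R9: Y=0.03425+0.000j on G[3,0]
R10: Y=0.0001795+0.000j on G[1,2]
C1: Y=0.000+0.08145j on G[3,2]
V1: row V2−V0=45.8, i_V1 at 2,0
solve → V1=30.71+5.237j, V2=45.80+0.000j, V3=1.303+15.44j
aux → i_V1=-12.56+0.2980j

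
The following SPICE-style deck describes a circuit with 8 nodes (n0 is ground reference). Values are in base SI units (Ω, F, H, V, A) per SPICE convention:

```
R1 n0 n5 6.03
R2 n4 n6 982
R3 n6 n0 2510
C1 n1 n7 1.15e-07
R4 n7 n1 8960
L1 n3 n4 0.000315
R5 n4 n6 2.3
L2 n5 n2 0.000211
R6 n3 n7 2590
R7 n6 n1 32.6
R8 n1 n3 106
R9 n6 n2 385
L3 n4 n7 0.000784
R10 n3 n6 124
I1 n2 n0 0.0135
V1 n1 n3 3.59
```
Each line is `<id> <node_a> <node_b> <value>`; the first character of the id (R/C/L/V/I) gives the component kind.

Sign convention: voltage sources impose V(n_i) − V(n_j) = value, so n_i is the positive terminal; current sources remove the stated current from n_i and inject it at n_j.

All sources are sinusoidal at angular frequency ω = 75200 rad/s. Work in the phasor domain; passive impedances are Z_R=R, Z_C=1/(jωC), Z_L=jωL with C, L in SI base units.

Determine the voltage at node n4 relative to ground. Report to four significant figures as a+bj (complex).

Element admittances at ω=75200 rad/s:
  Y(R1) = 0.1658+0.000j S between n0,n5
  Y(R2) = 0.001018+0.000j S between n4,n6
  Y(R3) = 0.0003984+0.000j S between n6,n0
  Y(C1) = 0.000+0.008648j S between n1,n7
  Y(R4) = 0.0001116+0.000j S between n7,n1
  Y(L1) = 0.000-0.04222j S between n3,n4
  Y(R5) = 0.4348+0.000j S between n4,n6
  Y(L2) = 0.000-0.06302j S between n5,n2
  Y(R6) = 0.0003861+0.000j S between n3,n7
  Y(R7) = 0.03067+0.000j S between n6,n1
  Y(R8) = 0.009434+0.000j S between n1,n3
  Y(R9) = 0.002597+0.000j S between n6,n2
  Y(L3) = 0.000-0.01696j S between n4,n7
  Y(R10) = 0.008065+0.000j S between n3,n6
  I1: injects 0.0135 A into n0 (from n2)
  V1: constraint V(n1)−V(n3) = 3.59
Assemble and solve the 8×8 MNA system:
  V(n1)=2.189-2.444j  V(n2)=-0.08240-0.2133j  V(n3)=-1.401-2.444j  V(n4)=-0.2059+0.01584j  V(n5)=-0.08123+0.0004443j  V(n6)=-0.07144-0.1849j  V(n7)=-2.390+2.682j
  i(V1)=-0.1480+0.03026j

-0.2059+0.01584j V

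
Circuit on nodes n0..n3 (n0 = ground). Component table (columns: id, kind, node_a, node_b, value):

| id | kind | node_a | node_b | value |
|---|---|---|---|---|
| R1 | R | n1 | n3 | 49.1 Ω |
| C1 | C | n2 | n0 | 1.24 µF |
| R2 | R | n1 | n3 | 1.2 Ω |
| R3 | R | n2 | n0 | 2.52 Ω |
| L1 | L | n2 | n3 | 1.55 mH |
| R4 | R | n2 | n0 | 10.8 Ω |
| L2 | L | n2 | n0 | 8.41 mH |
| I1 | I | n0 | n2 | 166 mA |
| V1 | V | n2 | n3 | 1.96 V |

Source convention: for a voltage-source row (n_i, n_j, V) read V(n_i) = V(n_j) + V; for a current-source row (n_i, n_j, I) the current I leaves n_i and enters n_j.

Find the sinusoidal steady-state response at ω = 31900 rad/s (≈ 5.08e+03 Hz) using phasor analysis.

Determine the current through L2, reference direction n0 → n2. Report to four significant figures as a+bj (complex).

9.206e-05+0.001258j A

MNA unknowns: 3 node voltages V₁..V_3 plus 1 source current (V1)
R1: Y=0.02037+0.000j on G[1,3]
C1: Y=0.000+0.03956j on G[2,0]
R2: Y=0.8333+0.000j on G[1,3]
R3: Y=0.3968+0.000j on G[2,0]
L1: Y=0.000-0.02022j on G[2,3]
R4: Y=0.09259+0.000j on G[2,0]
L2: Y=0.000-0.003727j on G[2,0]
I1: z[0]−=0.166, z[2]+=0.166
V1: row V2−V3=1.96, i_V1 at 2,3
solve → V1=-1.623-0.02470j, V2=0.3374-0.02470j, V3=-1.623-0.02470j
aux → i_V1=0.000+0.03964j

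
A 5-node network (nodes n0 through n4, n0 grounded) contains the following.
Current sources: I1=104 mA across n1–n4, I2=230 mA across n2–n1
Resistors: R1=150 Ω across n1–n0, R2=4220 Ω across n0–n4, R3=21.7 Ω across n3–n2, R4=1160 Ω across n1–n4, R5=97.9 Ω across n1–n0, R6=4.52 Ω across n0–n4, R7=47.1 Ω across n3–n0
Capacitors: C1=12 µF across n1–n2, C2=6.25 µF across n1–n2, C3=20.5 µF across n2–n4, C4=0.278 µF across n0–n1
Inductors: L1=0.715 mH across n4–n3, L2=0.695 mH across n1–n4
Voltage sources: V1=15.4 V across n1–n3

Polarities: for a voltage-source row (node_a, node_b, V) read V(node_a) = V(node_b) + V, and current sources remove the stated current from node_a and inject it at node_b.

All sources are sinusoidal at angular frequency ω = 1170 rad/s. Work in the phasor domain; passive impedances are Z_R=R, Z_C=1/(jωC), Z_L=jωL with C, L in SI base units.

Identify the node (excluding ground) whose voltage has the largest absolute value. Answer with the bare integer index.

Apply KCL at each of the 4 non-ground nodes and solve the resulting linear system.
Node n1: branches {I1, R1, R4, C1, R5, C2, L2, C4, I2, V1} → V_1 = 7.697+0.03280j
Node n2: branches {R3, C1, C2, C3, I2} → V_2 = -4.615+8.218j
Node n3: branches {R3, L1, R7, V1} → V_3 = -7.703+0.03280j
Node n4: branches {I1, R2, R4, L1, L2, R6, C3} → V_4 = 0.1518-0.01695j
Source currents: i(V1)=-0.2464+9.013j

2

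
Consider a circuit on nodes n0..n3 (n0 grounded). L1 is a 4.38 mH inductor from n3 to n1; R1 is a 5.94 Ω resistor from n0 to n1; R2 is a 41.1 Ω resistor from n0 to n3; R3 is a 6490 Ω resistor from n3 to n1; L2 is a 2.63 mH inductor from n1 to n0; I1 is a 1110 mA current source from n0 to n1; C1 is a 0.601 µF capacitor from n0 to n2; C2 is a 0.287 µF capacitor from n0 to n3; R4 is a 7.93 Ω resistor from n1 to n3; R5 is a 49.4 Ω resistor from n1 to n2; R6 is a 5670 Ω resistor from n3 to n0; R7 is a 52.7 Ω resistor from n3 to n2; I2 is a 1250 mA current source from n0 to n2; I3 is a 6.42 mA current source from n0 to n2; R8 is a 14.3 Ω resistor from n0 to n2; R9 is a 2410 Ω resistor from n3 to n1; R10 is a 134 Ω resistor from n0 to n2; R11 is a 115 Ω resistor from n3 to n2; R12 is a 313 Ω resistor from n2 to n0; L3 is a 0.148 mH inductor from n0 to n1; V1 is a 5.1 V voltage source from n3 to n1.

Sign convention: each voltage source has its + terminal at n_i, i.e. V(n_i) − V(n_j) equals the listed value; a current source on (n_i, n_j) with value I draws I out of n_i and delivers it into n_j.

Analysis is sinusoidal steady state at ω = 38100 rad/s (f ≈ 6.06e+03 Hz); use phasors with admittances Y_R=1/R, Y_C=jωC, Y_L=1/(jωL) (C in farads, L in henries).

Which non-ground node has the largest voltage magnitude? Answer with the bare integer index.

2

Apply KCL at each of the 3 non-ground nodes and solve the resulting linear system.
Node n1: branches {L1, R1, R3, L2, I1, R4, R5, R9, L3, V1} → V_1 = 4.085+2.516j
Node n2: branches {C1, R5, R7, I2, I3, R8, R10, R11, R12} → V_2 = 12.18-1.232j
Node n3: branches {L1, R2, R3, C2, R4, R6, R7, R9, R11, V1} → V_3 = 9.185+2.516j
Source currents: i(V1)=-0.7608-0.2353j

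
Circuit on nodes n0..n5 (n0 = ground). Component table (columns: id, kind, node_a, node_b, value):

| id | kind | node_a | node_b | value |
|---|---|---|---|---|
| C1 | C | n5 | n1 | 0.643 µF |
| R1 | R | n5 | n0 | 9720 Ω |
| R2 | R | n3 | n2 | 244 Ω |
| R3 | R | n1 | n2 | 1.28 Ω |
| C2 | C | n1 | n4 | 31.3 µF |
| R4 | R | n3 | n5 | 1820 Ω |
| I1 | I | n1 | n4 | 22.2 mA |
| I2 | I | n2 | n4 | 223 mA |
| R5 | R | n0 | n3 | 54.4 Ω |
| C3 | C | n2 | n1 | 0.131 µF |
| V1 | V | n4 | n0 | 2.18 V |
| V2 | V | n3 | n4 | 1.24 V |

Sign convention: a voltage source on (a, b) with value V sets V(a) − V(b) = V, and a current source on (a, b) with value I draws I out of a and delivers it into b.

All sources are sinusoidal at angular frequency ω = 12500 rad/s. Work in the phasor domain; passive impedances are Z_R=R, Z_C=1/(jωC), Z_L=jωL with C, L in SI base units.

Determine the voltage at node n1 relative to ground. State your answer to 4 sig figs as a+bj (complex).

Element admittances at ω=12500 rad/s:
  Y(C1) = 0.000+0.008037j S between n5,n1
  Y(R1) = 0.0001029+0.000j S between n5,n0
  Y(R2) = 0.004098+0.000j S between n3,n2
  Y(R3) = 0.7812+0.000j S between n1,n2
  Y(C2) = 0.000+0.3913j S between n1,n4
  Y(R4) = 0.0005495+0.000j S between n3,n5
  I1: injects 0.0222 A into n4 (from n1)
  I2: injects 0.223 A into n4 (from n2)
  Y(R5) = 0.01838+0.000j S between n0,n3
  Y(C3) = 0.000+0.001637j S between n2,n1
  V1: constraint V(n4)−V(n0) = 2.18
  V2: constraint V(n3)−V(n4) = 1.24
Assemble and solve the 7×7 MNA system:
  V(n1)=2.173+0.6095j  V(n2)=1.895+0.6069j  V(n3)=3.420+0.000j  V(n4)=2.180+0.000j  V(n5)=2.128+0.5484j
  i(V1)=-0.06309-5.642e-05j  i(V2)=-0.06983+0.002789j

2.173+0.6095j V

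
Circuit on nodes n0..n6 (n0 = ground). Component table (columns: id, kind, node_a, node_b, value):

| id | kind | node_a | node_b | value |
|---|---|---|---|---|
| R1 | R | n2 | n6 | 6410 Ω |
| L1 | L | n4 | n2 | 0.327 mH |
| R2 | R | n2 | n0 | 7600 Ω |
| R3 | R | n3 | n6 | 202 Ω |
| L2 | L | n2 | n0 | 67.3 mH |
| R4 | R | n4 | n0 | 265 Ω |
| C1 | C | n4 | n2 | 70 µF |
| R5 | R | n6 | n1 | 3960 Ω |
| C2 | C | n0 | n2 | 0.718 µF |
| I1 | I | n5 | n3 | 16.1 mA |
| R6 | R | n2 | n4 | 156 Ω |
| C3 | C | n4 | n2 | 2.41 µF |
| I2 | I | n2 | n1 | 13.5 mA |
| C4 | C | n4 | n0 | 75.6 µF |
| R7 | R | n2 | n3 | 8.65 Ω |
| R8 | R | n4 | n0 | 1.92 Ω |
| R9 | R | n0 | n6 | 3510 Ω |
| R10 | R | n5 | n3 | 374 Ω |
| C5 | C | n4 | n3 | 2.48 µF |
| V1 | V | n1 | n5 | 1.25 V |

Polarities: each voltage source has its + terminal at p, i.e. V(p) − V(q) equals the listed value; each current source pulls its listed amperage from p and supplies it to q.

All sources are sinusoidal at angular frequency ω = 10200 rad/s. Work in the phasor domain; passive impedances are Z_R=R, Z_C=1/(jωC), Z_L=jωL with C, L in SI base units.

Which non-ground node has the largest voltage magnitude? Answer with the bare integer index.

5

Apply KCL at each of the 6 non-ground nodes and solve the resulting linear system.
Node n1: branches {R5, I2, V1} → V_1 = 0.3595-0.02161j
Node n2: branches {R1, L1, R2, L2, C1, C2, R6, C3, I2, R7} → V_2 = -0.005989+0.001265j
Node n3: branches {R3, I1, R7, R10, C5} → V_3 = 0.1056-0.02176j
Node n4: branches {L1, R4, C1, R6, C3, C4, R8, C5} → V_4 = 2.236e-05+4.466e-05j
Node n5: branches {I1, R10, V1} → V_5 = -0.8905-0.02161j
Node n6: branches {R1, R3, R5, R9} → V_6 = 0.1085-0.02002j
Source currents: i(V1)=0.01344+4.018e-07j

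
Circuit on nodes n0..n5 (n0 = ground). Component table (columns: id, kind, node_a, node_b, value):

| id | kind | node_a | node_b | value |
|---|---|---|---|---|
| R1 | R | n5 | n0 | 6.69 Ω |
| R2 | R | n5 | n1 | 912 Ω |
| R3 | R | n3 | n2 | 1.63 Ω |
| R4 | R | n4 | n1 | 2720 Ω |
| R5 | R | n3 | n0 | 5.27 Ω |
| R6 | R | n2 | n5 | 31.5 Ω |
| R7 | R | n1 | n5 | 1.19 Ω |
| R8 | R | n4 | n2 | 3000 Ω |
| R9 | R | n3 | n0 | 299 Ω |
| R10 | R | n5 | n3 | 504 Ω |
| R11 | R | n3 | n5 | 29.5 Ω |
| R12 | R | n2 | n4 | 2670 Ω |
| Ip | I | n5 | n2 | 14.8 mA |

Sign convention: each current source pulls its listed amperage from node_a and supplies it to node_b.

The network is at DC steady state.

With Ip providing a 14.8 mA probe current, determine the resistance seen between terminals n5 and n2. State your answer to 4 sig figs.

R_eq = 7.550 Ω

Element admittances at DC:
  Y(R1) = 0.1495 S between n5,n0
  Y(R2) = 0.001096 S between n5,n1
  Y(R3) = 0.6135 S between n3,n2
  Y(R4) = 0.0003676 S between n4,n1
  Y(R5) = 0.1898 S between n3,n0
  Y(R6) = 0.03175 S between n2,n5
  Y(R7) = 0.8403 S between n1,n5
  Y(R8) = 0.0003333 S between n4,n2
  Y(R9) = 0.003344 S between n3,n0
  Y(R10) = 0.001984 S between n5,n3
  Y(R11) = 0.03390 S between n3,n5
  Y(R12) = 0.0003745 S between n2,n4
  Ip: injects 0.0148 A into n2 (from n5)
Assemble and solve the 5×5 MNA system:
  V(n1)=-0.05264  V(n2)=0.05907  V(n3)=0.04077  V(n4)=0.02088  V(n5)=-0.05267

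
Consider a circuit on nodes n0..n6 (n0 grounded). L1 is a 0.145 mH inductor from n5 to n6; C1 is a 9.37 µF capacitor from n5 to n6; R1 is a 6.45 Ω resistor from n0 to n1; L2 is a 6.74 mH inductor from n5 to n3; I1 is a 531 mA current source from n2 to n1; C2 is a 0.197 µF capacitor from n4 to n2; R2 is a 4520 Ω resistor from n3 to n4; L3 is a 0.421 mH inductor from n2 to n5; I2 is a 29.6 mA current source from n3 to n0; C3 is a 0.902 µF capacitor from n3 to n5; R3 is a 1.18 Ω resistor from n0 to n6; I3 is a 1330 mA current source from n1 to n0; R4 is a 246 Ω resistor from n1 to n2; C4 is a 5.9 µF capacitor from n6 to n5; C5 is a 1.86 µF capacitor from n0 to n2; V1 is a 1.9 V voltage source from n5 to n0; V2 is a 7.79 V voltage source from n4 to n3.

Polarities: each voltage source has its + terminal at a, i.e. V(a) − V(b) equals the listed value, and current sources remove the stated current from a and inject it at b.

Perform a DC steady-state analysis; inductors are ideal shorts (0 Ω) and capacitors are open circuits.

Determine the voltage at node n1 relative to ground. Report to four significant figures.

MNA unknowns: 6 node voltages V₁..V_6 plus 5 source currents (L1, L2, L3, V1, V2)
L1: row V5−V6=0, i_L1 at 5,6
C1: Y=0.000 on G[5,6]
R1: Y=0.1550 on G[0,1]
L2: row V5−V3=0, i_L2 at 5,3
I1: z[2]−=0.531, z[1]+=0.531
C2: Y=0.000 on G[4,2]
R2: Y=0.0002212 on G[3,4]
L3: row V2−V5=0, i_L3 at 2,5
I2: z[3]−=0.0296, z[0]+=0.0296
C3: Y=0.000 on G[3,5]
R3: Y=0.8475 on G[0,6]
I3: z[1]−=1.33, z[0]+=1.33
R4: Y=0.004065 on G[1,2]
C4: Y=0.000 on G[6,5]
C5: Y=0.000 on G[0,2]
V1: row V5−V0=1.9, i_V1 at 5,0
V2: row V4−V3=7.79, i_V2 at 4,3
solve → V1=-4.973, V2=1.900, V3=1.900, V4=9.690, V5=1.900, V6=1.900
aux → i_L1=1.610, i_L2=0.02960, i_L3=-0.5589, i_V1=-2.199, i_V2=-0.001723

-4.973 V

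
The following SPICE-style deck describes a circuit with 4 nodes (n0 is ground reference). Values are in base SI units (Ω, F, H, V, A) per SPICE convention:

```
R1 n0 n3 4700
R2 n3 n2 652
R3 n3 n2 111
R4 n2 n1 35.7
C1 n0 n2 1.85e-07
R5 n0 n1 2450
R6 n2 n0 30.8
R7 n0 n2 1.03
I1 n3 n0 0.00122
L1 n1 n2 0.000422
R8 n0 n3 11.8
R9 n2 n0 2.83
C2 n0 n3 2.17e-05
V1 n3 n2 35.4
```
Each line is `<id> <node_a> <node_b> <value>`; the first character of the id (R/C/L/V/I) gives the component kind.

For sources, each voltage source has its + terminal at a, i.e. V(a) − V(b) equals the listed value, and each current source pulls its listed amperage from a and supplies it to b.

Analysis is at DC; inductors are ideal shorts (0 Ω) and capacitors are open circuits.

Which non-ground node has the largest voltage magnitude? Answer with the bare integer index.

3

Apply KCL at each of the 3 non-ground nodes and solve the resulting linear system.
Node n1: branches {R4, R5, L1} → V_1 = -2.086
Node n2: branches {R2, R3, R4, C1, R6, R7, L1, R9, V1} → V_2 = -2.086
Node n3: branches {R1, R2, R3, I1, R8, C2, V1} → V_3 = 33.31
Source currents: i(L1)=0.0008516, i(V1)=-3.205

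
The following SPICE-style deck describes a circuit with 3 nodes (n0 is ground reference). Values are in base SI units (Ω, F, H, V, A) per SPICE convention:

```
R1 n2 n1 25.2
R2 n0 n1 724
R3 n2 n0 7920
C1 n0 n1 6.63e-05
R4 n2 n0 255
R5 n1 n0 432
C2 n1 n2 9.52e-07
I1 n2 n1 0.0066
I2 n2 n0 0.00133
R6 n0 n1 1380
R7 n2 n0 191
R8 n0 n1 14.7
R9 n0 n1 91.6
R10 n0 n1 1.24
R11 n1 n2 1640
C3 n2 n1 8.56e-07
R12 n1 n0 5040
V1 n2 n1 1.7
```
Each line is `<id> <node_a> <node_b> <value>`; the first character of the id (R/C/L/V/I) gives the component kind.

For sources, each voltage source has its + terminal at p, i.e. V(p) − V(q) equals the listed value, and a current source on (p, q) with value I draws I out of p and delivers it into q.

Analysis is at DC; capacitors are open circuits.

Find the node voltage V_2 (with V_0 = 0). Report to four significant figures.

1.681 V

Element admittances at DC:
  Y(R1) = 0.03968 S between n2,n1
  Y(R2) = 0.001381 S between n0,n1
  Y(R3) = 0.0001263 S between n2,n0
  Y(C1) = 0.000 S between n0,n1
  Y(R4) = 0.003922 S between n2,n0
  Y(R5) = 0.002315 S between n1,n0
  Y(C2) = 0.000 S between n1,n2
  I1: injects 0.0066 A into n1 (from n2)
  I2: injects 0.00133 A into n0 (from n2)
  Y(R6) = 0.0007246 S between n0,n1
  Y(R7) = 0.005236 S between n2,n0
  Y(R8) = 0.06803 S between n0,n1
  Y(R9) = 0.01092 S between n0,n1
  Y(R10) = 0.8065 S between n0,n1
  Y(R11) = 0.0006098 S between n1,n2
  Y(C3) = 0.000 S between n2,n1
  Y(R12) = 0.0001984 S between n1,n0
  V1: constraint V(n2)−V(n1) = 1.7
Assemble and solve the 3×3 MNA system:
  V(n1)=-0.01903  V(n2)=1.681
  i(V1)=-0.09203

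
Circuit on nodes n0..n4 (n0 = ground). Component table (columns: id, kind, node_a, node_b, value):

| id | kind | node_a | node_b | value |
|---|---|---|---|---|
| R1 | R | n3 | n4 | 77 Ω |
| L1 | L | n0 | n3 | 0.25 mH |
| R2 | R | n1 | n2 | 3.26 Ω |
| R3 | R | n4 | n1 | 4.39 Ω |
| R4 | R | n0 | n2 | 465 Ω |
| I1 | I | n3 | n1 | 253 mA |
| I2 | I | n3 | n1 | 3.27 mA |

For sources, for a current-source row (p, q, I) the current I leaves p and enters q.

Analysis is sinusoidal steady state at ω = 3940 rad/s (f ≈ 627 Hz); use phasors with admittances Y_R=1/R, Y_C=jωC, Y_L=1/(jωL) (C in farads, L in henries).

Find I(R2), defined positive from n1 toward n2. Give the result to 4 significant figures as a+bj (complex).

0.03795-6.800e-05j A

Apply KCL at each of the 4 non-ground nodes and solve the resulting linear system.
Node n1: branches {R2, R3, I1, I2} → V_1 = 17.77-0.03184j
Node n2: branches {R2, R4} → V_2 = 17.65-0.03162j
Node n3: branches {R1, L1, I1, I2} → V_3 = -6.698e-05-0.03738j
Node n4: branches {R1, R3} → V_4 = 16.81-0.03214j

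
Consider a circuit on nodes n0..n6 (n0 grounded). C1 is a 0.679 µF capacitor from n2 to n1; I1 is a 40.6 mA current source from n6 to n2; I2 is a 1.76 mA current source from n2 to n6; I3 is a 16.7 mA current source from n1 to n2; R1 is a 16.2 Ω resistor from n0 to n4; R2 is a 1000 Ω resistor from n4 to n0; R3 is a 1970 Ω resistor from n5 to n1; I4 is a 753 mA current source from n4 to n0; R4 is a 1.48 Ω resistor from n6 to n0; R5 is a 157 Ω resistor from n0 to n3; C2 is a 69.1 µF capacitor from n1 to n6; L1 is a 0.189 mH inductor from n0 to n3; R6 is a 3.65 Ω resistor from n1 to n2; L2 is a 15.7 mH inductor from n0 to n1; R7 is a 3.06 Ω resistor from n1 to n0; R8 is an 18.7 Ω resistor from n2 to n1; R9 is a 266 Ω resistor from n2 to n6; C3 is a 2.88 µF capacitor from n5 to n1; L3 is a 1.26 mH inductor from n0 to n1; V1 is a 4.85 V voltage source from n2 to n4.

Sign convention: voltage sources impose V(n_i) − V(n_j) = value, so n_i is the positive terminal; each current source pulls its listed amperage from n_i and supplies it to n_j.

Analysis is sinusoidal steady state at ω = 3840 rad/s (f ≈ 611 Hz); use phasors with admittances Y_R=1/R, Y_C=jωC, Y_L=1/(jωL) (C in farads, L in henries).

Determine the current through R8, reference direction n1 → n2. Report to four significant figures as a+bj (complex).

Apply KCL at each of the 6 non-ground nodes and solve the resulting linear system.
Node n1: branches {C1, I3, R3, C2, R6, L2, R7, R8, C3, L3} → V_1 = -0.7418-0.02367j
Node n2: branches {C1, I1, I2, I3, R6, R8, R9, V1} → V_2 = -1.616-0.01611j
Node n3: branches {R5, L1} → V_3 = 0.000+0.000j
Node n4: branches {R1, R2, I4, V1} → V_4 = -6.466-0.01611j
Node n5: branches {R3, C3} → V_5 = -0.7418-0.02367j
Node n6: branches {I1, I2, R4, C2, R9} → V_6 = -0.1475-0.2322j
Source currents: i(V1)=0.3474-0.001010j

0.04676-0.0004047j A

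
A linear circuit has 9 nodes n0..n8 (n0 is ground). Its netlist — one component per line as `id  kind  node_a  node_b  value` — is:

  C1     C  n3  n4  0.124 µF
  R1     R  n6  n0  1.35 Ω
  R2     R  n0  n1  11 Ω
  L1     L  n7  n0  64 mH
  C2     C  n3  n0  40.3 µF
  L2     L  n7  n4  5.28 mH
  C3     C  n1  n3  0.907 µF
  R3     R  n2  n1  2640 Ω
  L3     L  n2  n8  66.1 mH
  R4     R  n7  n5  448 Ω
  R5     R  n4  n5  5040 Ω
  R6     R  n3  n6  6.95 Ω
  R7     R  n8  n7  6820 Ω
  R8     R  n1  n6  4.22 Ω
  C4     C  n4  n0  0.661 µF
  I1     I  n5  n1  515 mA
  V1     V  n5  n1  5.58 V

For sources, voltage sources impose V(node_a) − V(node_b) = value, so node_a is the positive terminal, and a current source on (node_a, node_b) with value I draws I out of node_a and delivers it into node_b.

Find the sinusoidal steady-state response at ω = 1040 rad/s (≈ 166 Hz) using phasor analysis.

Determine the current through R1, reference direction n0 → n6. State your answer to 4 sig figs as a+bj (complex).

0.008540-0.001955j A

Element admittances at ω=1040 rad/s:
  Y(C1) = 0.000+0.0001290j S between n3,n4
  Y(R1) = 0.7407+0.000j S between n6,n0
  Y(R2) = 0.09091+0.000j S between n0,n1
  Y(L1) = 0.000-0.01502j S between n7,n0
  Y(C2) = 0.000+0.04191j S between n3,n0
  Y(L2) = 0.000-0.1821j S between n7,n4
  Y(C3) = 0.000+0.0009433j S between n1,n3
  Y(R3) = 0.0003788+0.000j S between n2,n1
  Y(L3) = 0.000-0.01455j S between n2,n8
  Y(R4) = 0.002232+0.000j S between n7,n5
  Y(R5) = 0.0001984+0.000j S between n4,n5
  Y(R6) = 0.1439+0.000j S between n3,n6
  Y(R7) = 0.0001466+0.000j S between n8,n7
  Y(R8) = 0.2370+0.000j S between n1,n6
  Y(C4) = 0.000+0.0006874j S between n4,n0
  I1: injects 0.515 A into n1 (from n5)
  V1: constraint V(n5)−V(n1) = 5.58
Assemble and solve the 9×9 MNA system:
  V(n1)=-0.04806+0.009048j  V(n2)=0.01254+0.2621j  V(n3)=-0.01072+0.005675j  V(n4)=0.1642+0.9275j  V(n5)=5.532+0.009048j  V(n6)=-0.01153+0.002640j  V(n7)=0.1625+0.9175j  V(n8)=0.005951+0.2637j
  i(V1)=-0.5281+0.002210j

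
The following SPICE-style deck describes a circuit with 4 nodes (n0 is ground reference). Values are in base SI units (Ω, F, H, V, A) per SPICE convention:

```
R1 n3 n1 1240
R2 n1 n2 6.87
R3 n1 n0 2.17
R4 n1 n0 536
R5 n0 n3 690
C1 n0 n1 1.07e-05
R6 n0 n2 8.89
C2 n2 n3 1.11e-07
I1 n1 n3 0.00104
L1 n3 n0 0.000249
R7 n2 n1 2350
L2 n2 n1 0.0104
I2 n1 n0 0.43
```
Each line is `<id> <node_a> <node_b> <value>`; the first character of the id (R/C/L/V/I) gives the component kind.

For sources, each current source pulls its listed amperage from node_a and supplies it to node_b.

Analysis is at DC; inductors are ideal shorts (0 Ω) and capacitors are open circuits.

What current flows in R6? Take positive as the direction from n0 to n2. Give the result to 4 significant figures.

0.08418 A

Element admittances at DC:
  Y(R1) = 0.0008065 S between n3,n1
  Y(R2) = 0.1456 S between n1,n2
  Y(R3) = 0.4608 S between n1,n0
  Y(R4) = 0.001866 S between n1,n0
  Y(R5) = 0.001449 S between n0,n3
  Y(C1) = 0.000 S between n0,n1
  Y(R6) = 0.1125 S between n0,n2
  Y(C2) = 0.000 S between n2,n3
  I1: injects 0.00104 A into n3 (from n1)
  L1: short n3↔n0 (DC inductor)
  Y(R7) = 0.0004255 S between n2,n1
  L2: short n2↔n1 (DC inductor)
  I2: injects 0.43 A into n0 (from n1)
Assemble and solve the 5×5 MNA system:
  V(n1)=-0.7483  V(n2)=-0.7483  V(n3)=0.000
  i(L1)=0.0004365  i(L2)=0.08418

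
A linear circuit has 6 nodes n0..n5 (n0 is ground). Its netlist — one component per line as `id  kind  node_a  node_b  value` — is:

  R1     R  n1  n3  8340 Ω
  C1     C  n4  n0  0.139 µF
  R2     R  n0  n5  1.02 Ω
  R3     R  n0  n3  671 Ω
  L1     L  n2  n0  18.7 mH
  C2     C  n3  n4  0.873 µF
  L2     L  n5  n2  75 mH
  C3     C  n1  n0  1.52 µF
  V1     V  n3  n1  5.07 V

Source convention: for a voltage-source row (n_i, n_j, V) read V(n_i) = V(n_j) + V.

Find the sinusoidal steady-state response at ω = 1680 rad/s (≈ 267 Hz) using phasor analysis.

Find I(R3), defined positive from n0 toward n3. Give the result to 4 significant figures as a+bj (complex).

Element admittances at ω=1680 rad/s:
  Y(R1) = 0.0001199+0.000j S between n1,n3
  Y(C1) = 0.000+0.0002335j S between n4,n0
  Y(R2) = 0.9804+0.000j S between n0,n5
  Y(R3) = 0.001490+0.000j S between n0,n3
  Y(L1) = 0.000-0.03183j S between n2,n0
  Y(C2) = 0.000+0.001467j S between n3,n4
  Y(L2) = 0.000-0.007937j S between n5,n2
  Y(C3) = 0.000+0.002554j S between n1,n0
  V1: constraint V(n3)−V(n1) = 5.07
Assemble and solve the 6×6 MNA system:
  V(n1)=-1.435+1.967j  V(n2)=0.000+0.000j  V(n3)=3.635+1.967j  V(n4)=3.136+1.696j  V(n5)=0.000+0.000j
  i(V1)=-0.005630-0.003663j

-0.005418-0.002931j A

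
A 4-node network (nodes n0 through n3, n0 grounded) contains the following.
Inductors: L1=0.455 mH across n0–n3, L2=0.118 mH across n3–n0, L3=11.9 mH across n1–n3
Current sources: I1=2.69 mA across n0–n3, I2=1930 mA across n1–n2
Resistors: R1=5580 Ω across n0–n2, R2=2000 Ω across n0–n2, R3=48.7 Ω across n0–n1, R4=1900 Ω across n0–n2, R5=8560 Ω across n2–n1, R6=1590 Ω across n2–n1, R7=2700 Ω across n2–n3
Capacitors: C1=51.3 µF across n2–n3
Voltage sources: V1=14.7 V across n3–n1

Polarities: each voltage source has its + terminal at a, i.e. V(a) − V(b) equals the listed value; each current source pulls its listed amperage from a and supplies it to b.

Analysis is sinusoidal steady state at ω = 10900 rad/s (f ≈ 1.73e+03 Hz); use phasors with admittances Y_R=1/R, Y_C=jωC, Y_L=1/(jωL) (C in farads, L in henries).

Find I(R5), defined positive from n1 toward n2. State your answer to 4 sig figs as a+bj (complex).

-0.001719+0.0004009j A

Element admittances at ω=10900 rad/s:
  Y(L1) = 0.000-0.2016j S between n0,n3
  I1: injects 0.00269 A into n3 (from n0)
  Y(R1) = 0.0001792+0.000j S between n0,n2
  I2: injects 1.93 A into n2 (from n1)
  Y(R2) = 0.0005000+0.000j S between n0,n2
  Y(R3) = 0.02053+0.000j S between n0,n1
  Y(L2) = 0.000-0.7775j S between n3,n0
  Y(R4) = 0.0005263+0.000j S between n0,n2
  Y(L3) = 0.000-0.007710j S between n1,n3
  Y(R5) = 0.0001168+0.000j S between n2,n1
  Y(R6) = 0.0006289+0.000j S between n2,n1
  Y(R7) = 0.0003704+0.000j S between n2,n3
  Y(C1) = 0.000+0.5592j S between n2,n3
  V1: constraint V(n3)−V(n1) = 14.7
Assemble and solve the 4×4 MNA system:
  V(n1)=-14.70+0.3110j  V(n2)=0.01626-3.121j  V(n3)=0.002679+0.3110j
  i(V1)=1.617+0.1223j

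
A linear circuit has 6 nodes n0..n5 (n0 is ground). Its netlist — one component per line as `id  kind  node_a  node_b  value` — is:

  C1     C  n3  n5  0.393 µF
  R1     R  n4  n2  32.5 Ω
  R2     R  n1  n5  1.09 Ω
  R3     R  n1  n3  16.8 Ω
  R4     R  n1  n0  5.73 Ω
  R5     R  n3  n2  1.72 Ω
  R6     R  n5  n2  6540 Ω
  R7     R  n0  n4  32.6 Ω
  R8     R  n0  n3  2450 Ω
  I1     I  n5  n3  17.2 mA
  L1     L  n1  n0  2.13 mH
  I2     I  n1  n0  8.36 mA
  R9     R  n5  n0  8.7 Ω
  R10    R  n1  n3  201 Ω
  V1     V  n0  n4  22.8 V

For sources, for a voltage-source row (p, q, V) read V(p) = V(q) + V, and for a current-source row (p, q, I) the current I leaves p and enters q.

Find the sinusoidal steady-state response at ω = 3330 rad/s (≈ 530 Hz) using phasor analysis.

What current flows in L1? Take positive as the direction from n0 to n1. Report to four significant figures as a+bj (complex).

Element admittances at ω=3330 rad/s:
  Y(C1) = 0.000+0.001309j S between n3,n5
  Y(R1) = 0.03077+0.000j S between n4,n2
  Y(R2) = 0.9174+0.000j S between n1,n5
  Y(R3) = 0.05952+0.000j S between n1,n3
  Y(R4) = 0.1745+0.000j S between n1,n0
  Y(R5) = 0.5814+0.000j S between n3,n2
  Y(R6) = 0.0001529+0.000j S between n5,n2
  Y(R7) = 0.03067+0.000j S between n0,n4
  Y(R8) = 0.0004082+0.000j S between n0,n3
  I1: injects 0.0172 A into n3 (from n5)
  Y(L1) = 0.000-0.1410j S between n1,n0
  I2: injects 0.00836 A into n0 (from n1)
  Y(R9) = 0.1149+0.000j S between n5,n0
  Y(R10) = 0.004975+0.000j S between n1,n3
  V1: constraint V(n0)−V(n4) = 22.8
Assemble and solve the 6×6 MNA system:
  V(n1)=-1.286-0.6163j  V(n2)=-8.516-0.3143j  V(n3)=-7.762-0.3309j  V(n4)=-22.80+0.000j  V(n5)=-1.161-0.5560j
  i(V1)=-1.139+0.009672j

0.08689-0.1813j A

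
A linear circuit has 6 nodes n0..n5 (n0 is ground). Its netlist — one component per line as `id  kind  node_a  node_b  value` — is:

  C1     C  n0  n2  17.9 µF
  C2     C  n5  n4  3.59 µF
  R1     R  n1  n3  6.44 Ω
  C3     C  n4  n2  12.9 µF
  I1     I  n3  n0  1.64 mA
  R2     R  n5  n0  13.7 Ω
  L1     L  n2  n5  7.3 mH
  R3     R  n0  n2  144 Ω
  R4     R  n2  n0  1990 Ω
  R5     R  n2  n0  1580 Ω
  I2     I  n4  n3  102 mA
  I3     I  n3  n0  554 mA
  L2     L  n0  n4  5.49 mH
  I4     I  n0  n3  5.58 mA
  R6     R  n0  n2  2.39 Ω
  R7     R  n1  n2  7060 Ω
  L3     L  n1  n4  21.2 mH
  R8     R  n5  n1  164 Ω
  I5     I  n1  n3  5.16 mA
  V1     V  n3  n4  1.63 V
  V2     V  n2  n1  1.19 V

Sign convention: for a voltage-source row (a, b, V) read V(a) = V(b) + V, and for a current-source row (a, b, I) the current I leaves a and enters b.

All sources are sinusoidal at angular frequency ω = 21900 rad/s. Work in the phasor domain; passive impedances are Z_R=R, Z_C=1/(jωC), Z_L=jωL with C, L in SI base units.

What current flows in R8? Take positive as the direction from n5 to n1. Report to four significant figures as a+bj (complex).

Apply KCL at each of the 5 non-ground nodes and solve the resulting linear system.
Node n1: branches {R1, R7, L3, R8, I5, V2} → V_1 = -1.743+0.4138j
Node n2: branches {C1, C3, L1, R3, R4, R5, R6, R7, V2} → V_2 = -0.5527+0.4138j
Node n3: branches {R1, I1, I2, I3, I4, I5, V1} → V_3 = -0.3044+2.596j
Node n4: branches {C2, C3, I2, L2, L3, V1} → V_4 = -1.934+2.596j
Node n5: branches {C2, R2, L1, R8} → V_5 = -2.380+0.3302j
Source currents: i(V1)=-0.6662-0.3388j, i(V2)=-0.2192-0.3387j

-0.003885-0.0005097j A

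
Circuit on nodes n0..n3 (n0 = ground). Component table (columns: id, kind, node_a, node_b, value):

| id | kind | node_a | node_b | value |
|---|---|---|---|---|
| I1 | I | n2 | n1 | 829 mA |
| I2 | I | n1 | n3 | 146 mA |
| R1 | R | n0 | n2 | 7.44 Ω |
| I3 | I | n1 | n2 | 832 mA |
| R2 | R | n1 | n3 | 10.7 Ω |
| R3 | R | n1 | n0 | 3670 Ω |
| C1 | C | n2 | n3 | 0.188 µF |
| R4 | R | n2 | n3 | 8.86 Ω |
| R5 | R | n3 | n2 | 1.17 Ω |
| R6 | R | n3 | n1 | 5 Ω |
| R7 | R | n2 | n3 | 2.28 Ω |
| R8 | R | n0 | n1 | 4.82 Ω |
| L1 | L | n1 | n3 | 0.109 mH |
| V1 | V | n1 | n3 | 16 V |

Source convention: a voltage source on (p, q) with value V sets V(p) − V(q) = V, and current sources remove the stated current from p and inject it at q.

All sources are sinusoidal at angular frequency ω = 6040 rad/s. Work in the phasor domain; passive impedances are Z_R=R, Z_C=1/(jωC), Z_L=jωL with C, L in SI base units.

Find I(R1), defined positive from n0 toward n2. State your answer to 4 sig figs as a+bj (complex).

1.234+5.479e-05j A

Apply KCL at each of the 3 non-ground nodes and solve the resulting linear system.
Node n1: branches {I1, I2, I3, R2, R3, R6, R8, L1, V1} → V_1 = 5.940+0.0002637j
Node n2: branches {I1, R1, I3, C1, R4, R5, R7} → V_2 = -9.181-0.0004076j
Node n3: branches {I2, R2, C1, R4, R5, R6, R7, L1, V1} → V_3 = -10.06+0.0002637j
Source currents: i(V1)=-6.078+24.30j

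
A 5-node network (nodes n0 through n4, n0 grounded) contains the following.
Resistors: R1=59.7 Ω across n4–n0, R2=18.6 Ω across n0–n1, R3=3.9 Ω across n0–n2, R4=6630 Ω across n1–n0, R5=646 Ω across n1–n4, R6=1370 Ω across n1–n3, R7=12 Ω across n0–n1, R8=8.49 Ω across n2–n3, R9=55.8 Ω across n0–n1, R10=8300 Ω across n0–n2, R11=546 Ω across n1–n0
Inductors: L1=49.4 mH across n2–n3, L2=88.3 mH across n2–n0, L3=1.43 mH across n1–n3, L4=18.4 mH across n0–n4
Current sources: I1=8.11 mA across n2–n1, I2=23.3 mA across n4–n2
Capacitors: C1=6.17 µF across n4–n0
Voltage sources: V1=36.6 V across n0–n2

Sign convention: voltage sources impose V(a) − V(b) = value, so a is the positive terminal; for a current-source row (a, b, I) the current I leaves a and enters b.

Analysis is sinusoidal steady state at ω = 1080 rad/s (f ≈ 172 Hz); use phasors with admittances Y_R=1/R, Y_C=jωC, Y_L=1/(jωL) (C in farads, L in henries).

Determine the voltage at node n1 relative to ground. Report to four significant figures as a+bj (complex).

-15.21+2.988j V

MNA unknowns: 4 node voltages V₁..V_4 plus 1 source current (V1)
R1: Y=0.01675+0.000j on G[4,0]
L1: Y=0.000-0.01874j on G[2,3]
I1: z[2]−=0.00811, z[1]+=0.00811
R2: Y=0.05376+0.000j on G[0,1]
I2: z[4]−=0.0233, z[2]+=0.0233
C1: Y=0.000+0.006664j on G[4,0]
R3: Y=0.2564+0.000j on G[0,2]
L2: Y=0.000-0.01049j on G[2,0]
R4: Y=0.0001508+0.000j on G[1,0]
R5: Y=0.001548+0.000j on G[1,4]
R6: Y=0.0007299+0.000j on G[1,3]
R7: Y=0.08333+0.000j on G[0,1]
R8: Y=0.1178+0.000j on G[2,3]
L3: Y=0.000-0.6475j on G[1,3]
R9: Y=0.01792+0.000j on G[0,1]
L4: Y=0.000-0.05032j on G[0,4]
R10: Y=0.0001205+0.000j on G[0,2]
R11: Y=0.001832+0.000j on G[1,0]
V1: row V0−V2=36.6, i_V1 at 0,2
solve → V1=-15.21+2.988j, V2=-36.60+0.000j, V3=-15.95-0.7467j, V4=-0.4726-0.8749j
aux → i_V1=-11.82+0.8589j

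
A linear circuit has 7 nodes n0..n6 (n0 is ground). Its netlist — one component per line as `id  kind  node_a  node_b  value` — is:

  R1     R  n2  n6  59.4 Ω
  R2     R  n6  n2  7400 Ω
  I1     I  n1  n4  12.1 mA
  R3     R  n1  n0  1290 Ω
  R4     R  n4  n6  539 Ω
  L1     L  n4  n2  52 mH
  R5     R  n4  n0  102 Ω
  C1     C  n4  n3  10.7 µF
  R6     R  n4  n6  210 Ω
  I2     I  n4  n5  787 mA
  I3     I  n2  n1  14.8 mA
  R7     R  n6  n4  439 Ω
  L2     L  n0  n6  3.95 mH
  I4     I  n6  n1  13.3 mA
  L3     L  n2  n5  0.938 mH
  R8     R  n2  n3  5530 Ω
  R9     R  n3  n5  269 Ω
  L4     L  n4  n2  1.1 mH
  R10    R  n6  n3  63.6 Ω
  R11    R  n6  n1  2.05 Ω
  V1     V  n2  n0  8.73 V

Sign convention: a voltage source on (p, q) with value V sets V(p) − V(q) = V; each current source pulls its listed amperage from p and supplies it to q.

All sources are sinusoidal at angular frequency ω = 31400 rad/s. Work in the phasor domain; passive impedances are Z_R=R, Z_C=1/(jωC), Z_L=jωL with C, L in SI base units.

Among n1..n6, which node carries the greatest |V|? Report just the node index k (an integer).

5

MNA unknowns: 6 node voltages V₁..V_6 plus 1 source current (V1)
R1: Y=0.01684+0.000j on G[2,6]
R2: Y=0.0001351+0.000j on G[6,2]
I1: z[1]−=0.0121, z[4]+=0.0121
R3: Y=0.0007752+0.000j on G[1,0]
R4: Y=0.001855+0.000j on G[4,6]
L1: Y=0.000-0.0006124j on G[4,2]
R5: Y=0.009804+0.000j on G[4,0]
C1: Y=0.000+0.3360j on G[4,3]
R6: Y=0.004762+0.000j on G[4,6]
I2: z[4]−=0.787, z[5]+=0.787
I3: z[2]−=0.0148, z[1]+=0.0148
R7: Y=0.002278+0.000j on G[6,4]
L2: Y=0.000-0.008063j on G[0,6]
I4: z[6]−=0.0133, z[1]+=0.0133
L3: Y=0.000-0.03395j on G[2,5]
R8: Y=0.0001808+0.000j on G[2,3]
R9: Y=0.003717+0.000j on G[3,5]
L4: Y=0.000-0.02895j on G[4,2]
R10: Y=0.01572+0.000j on G[6,3]
R11: Y=0.4878+0.000j on G[6,1]
V1: row V2−V0=8.73, i_V1 at 2,0
solve → V1=1.657-8.653j, V2=8.730+0.000j, V3=-5.897-15.65j, V4=-6.639-15.08j, V5=12.76+21.14j, V6=1.627-8.667j
aux → i_V1=0.1337+0.1677j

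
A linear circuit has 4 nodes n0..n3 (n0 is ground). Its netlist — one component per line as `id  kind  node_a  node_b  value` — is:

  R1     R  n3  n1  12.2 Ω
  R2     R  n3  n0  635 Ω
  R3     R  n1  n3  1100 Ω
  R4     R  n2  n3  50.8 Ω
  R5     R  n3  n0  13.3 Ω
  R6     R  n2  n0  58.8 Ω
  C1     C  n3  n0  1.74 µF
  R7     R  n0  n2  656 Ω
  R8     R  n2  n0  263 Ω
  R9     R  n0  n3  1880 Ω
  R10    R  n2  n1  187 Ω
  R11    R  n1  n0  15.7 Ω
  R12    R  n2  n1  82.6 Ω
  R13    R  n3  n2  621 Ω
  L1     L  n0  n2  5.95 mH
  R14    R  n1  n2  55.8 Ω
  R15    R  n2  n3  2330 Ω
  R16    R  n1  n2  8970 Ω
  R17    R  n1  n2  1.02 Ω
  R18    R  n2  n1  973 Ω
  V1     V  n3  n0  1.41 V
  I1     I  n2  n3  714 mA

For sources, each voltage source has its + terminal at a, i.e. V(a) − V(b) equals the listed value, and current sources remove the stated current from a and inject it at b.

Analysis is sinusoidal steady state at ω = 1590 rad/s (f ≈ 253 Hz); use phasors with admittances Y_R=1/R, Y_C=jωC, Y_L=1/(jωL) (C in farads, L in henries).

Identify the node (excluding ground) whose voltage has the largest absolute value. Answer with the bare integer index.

Element admittances at ω=1590 rad/s:
  Y(R1) = 0.08197+0.000j S between n3,n1
  Y(R2) = 0.001575+0.000j S between n3,n0
  Y(R3) = 0.0009091+0.000j S between n1,n3
  Y(R4) = 0.01969+0.000j S between n2,n3
  Y(R5) = 0.07519+0.000j S between n3,n0
  Y(R6) = 0.01701+0.000j S between n2,n0
  Y(C1) = 0.000+0.002767j S between n3,n0
  Y(R7) = 0.001524+0.000j S between n0,n2
  Y(R8) = 0.003802+0.000j S between n2,n0
  Y(R9) = 0.0005319+0.000j S between n0,n3
  Y(R10) = 0.005348+0.000j S between n2,n1
  Y(R11) = 0.06369+0.000j S between n1,n0
  Y(R12) = 0.01211+0.000j S between n2,n1
  Y(R13) = 0.001610+0.000j S between n3,n2
  Y(L1) = 0.000-0.1057j S between n0,n2
  Y(R14) = 0.01792+0.000j S between n1,n2
  Y(R15) = 0.0004292+0.000j S between n2,n3
  Y(R16) = 0.0001115+0.000j S between n1,n2
  Y(R17) = 0.9804+0.000j S between n1,n2
  Y(R18) = 0.001028+0.000j S between n2,n1
  V1: constraint V(n3)−V(n0) = 1.41
  I1: injects 0.714 A into n3 (from n2)
Assemble and solve the 4×4 MNA system:
  V(n1)=-2.043-1.316j  V(n2)=-2.452-1.505j  V(n3)=1.410+0.000j
  i(V1)=0.2350-0.1456j

2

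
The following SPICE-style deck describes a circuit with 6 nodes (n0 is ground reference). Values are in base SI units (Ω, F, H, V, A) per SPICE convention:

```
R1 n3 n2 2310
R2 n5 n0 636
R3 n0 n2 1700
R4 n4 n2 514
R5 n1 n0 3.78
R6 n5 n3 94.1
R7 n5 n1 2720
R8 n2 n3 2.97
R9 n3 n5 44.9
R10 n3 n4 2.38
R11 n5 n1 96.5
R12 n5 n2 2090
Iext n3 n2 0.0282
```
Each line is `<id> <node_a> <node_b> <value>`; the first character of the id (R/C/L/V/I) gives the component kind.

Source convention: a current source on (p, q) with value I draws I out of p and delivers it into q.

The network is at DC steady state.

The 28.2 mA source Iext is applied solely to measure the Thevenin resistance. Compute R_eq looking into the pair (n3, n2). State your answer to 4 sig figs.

Apply KCL at each of the 5 non-ground nodes and solve the resulting linear system.
Node n1: branches {R5, R7, R11} → V_1 = -0.0001478
Node n2: branches {R1, R3, R4, R8, R12, Iext} → V_2 = 0.07659
Node n3: branches {R1, R6, R8, R9, R10, Iext} → V_3 = -0.006330
Node n4: branches {R4, R10} → V_4 = -0.005947
Node n5: branches {R2, R6, R7, R9, R11, R12} → V_5 = -0.003791

R_eq = 2.941 Ω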